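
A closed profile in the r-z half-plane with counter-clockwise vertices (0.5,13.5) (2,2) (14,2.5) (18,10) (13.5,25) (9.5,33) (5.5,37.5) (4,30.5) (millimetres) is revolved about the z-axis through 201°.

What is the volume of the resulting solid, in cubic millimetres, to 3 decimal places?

Profile (r,z), 8 vertices: (0.5,13.5) (2,2) (14,2.5) (18,10) (13.5,25) (9.5,33) (5.5,37.5) (4,30.5)
edge 0: (0.5,13.5)→(2,2)  cross = 0.5·2 − 2·13.5 = -26.0000; (r_i+r_j)·cross = 2.5·-26.0000 = -65.0000
edge 1: (2,2)→(14,2.5)  cross = 2·2.5 − 14·2 = -23.0000; (r_i+r_j)·cross = 16·-23.0000 = -368.0000
edge 2: (14,2.5)→(18,10)  cross = 14·10 − 18·2.5 = 95.0000; (r_i+r_j)·cross = 32·95.0000 = 3040.0000
edge 3: (18,10)→(13.5,25)  cross = 18·25 − 13.5·10 = 315.0000; (r_i+r_j)·cross = 31.5·315.0000 = 9922.5000
edge 4: (13.5,25)→(9.5,33)  cross = 13.5·33 − 9.5·25 = 208.0000; (r_i+r_j)·cross = 23·208.0000 = 4784.0000
edge 5: (9.5,33)→(5.5,37.5)  cross = 9.5·37.5 − 5.5·33 = 174.7500; (r_i+r_j)·cross = 15·174.7500 = 2621.2500
edge 6: (5.5,37.5)→(4,30.5)  cross = 5.5·30.5 − 4·37.5 = 17.7500; (r_i+r_j)·cross = 9.5·17.7500 = 168.6250
edge 7: (4,30.5)→(0.5,13.5)  cross = 4·13.5 − 0.5·30.5 = 38.7500; (r_i+r_j)·cross = 4.5·38.7500 = 174.3750
Σcross = 800.2500 → A = |Σcross|/2 = 400.1250 mm²
Σ(r_i+r_j)·cross = 20277.7500 → first moment M = |Σ|/6 = 3379.6250
R_c = M/A = 3379.6250/400.1250 = 8.4464 mm
θ = 201° = 3.508112 rad
V = θ·R_c·A = 3.508112·8.4464·400.1250 = 11856.102 mm³

Volume = 11856.102 mm³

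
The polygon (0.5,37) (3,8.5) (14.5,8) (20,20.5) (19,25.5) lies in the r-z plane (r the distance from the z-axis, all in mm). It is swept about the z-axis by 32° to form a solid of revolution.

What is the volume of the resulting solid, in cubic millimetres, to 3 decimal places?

Profile (r,z), 5 vertices: (0.5,37) (3,8.5) (14.5,8) (20,20.5) (19,25.5)
edge 0: (0.5,37)→(3,8.5)  cross = 0.5·8.5 − 3·37 = -106.7500; (r_i+r_j)·cross = 3.5·-106.7500 = -373.6250
edge 1: (3,8.5)→(14.5,8)  cross = 3·8 − 14.5·8.5 = -99.2500; (r_i+r_j)·cross = 17.5·-99.2500 = -1736.8750
edge 2: (14.5,8)→(20,20.5)  cross = 14.5·20.5 − 20·8 = 137.2500; (r_i+r_j)·cross = 34.5·137.2500 = 4735.1250
edge 3: (20,20.5)→(19,25.5)  cross = 20·25.5 − 19·20.5 = 120.5000; (r_i+r_j)·cross = 39·120.5000 = 4699.5000
edge 4: (19,25.5)→(0.5,37)  cross = 19·37 − 0.5·25.5 = 690.2500; (r_i+r_j)·cross = 19.5·690.2500 = 13459.8750
Σcross = 742.0000 → A = |Σcross|/2 = 371.0000 mm²
Σ(r_i+r_j)·cross = 20784.0000 → first moment M = |Σ|/6 = 3464.0000
R_c = M/A = 3464.0000/371.0000 = 9.3369 mm
θ = 32° = 0.558505 rad
V = θ·R_c·A = 0.558505·9.3369·371.0000 = 1934.663 mm³

Volume = 1934.663 mm³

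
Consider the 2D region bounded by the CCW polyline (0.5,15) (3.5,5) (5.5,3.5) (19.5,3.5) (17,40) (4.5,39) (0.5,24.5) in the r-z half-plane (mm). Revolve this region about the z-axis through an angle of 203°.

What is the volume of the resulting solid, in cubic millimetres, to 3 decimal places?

Volume = 21003.899 mm³

Profile (r,z), 7 vertices: (0.5,15) (3.5,5) (5.5,3.5) (19.5,3.5) (17,40) (4.5,39) (0.5,24.5)
edge 0: (0.5,15)→(3.5,5)  cross = 0.5·5 − 3.5·15 = -50.0000; (r_i+r_j)·cross = 4·-50.0000 = -200.0000
edge 1: (3.5,5)→(5.5,3.5)  cross = 3.5·3.5 − 5.5·5 = -15.2500; (r_i+r_j)·cross = 9·-15.2500 = -137.2500
edge 2: (5.5,3.5)→(19.5,3.5)  cross = 5.5·3.5 − 19.5·3.5 = -49.0000; (r_i+r_j)·cross = 25·-49.0000 = -1225.0000
edge 3: (19.5,3.5)→(17,40)  cross = 19.5·40 − 17·3.5 = 720.5000; (r_i+r_j)·cross = 36.5·720.5000 = 26298.2500
edge 4: (17,40)→(4.5,39)  cross = 17·39 − 4.5·40 = 483.0000; (r_i+r_j)·cross = 21.5·483.0000 = 10384.5000
edge 5: (4.5,39)→(0.5,24.5)  cross = 4.5·24.5 − 0.5·39 = 90.7500; (r_i+r_j)·cross = 5·90.7500 = 453.7500
edge 6: (0.5,24.5)→(0.5,15)  cross = 0.5·15 − 0.5·24.5 = -4.7500; (r_i+r_j)·cross = 1·-4.7500 = -4.7500
Σcross = 1175.2500 → A = |Σcross|/2 = 587.6250 mm²
Σ(r_i+r_j)·cross = 35569.5000 → first moment M = |Σ|/6 = 5928.2500
R_c = M/A = 5928.2500/587.6250 = 10.0885 mm
θ = 203° = 3.543018 rad
V = θ·R_c·A = 3.543018·10.0885·587.6250 = 21003.899 mm³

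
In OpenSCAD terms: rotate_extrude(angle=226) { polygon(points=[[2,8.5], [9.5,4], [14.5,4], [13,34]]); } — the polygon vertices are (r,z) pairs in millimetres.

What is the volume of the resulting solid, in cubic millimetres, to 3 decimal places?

Profile (r,z), 4 vertices: (2,8.5) (9.5,4) (14.5,4) (13,34)
edge 0: (2,8.5)→(9.5,4)  cross = 2·4 − 9.5·8.5 = -72.7500; (r_i+r_j)·cross = 11.5·-72.7500 = -836.6250
edge 1: (9.5,4)→(14.5,4)  cross = 9.5·4 − 14.5·4 = -20.0000; (r_i+r_j)·cross = 24·-20.0000 = -480.0000
edge 2: (14.5,4)→(13,34)  cross = 14.5·34 − 13·4 = 441.0000; (r_i+r_j)·cross = 27.5·441.0000 = 12127.5000
edge 3: (13,34)→(2,8.5)  cross = 13·8.5 − 2·34 = 42.5000; (r_i+r_j)·cross = 15·42.5000 = 637.5000
Σcross = 390.7500 → A = |Σcross|/2 = 195.3750 mm²
Σ(r_i+r_j)·cross = 11448.3750 → first moment M = |Σ|/6 = 1908.0625
R_c = M/A = 1908.0625/195.3750 = 9.7662 mm
θ = 226° = 3.944444 rad
V = θ·R_c·A = 3.944444·9.7662·195.3750 = 7526.246 mm³

Volume = 7526.246 mm³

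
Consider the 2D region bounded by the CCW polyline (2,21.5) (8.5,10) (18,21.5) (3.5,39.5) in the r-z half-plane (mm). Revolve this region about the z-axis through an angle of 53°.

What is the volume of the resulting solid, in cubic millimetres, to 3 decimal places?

Volume = 1851.899 mm³

Profile (r,z), 4 vertices: (2,21.5) (8.5,10) (18,21.5) (3.5,39.5)
edge 0: (2,21.5)→(8.5,10)  cross = 2·10 − 8.5·21.5 = -162.7500; (r_i+r_j)·cross = 10.5·-162.7500 = -1708.8750
edge 1: (8.5,10)→(18,21.5)  cross = 8.5·21.5 − 18·10 = 2.7500; (r_i+r_j)·cross = 26.5·2.7500 = 72.8750
edge 2: (18,21.5)→(3.5,39.5)  cross = 18·39.5 − 3.5·21.5 = 635.7500; (r_i+r_j)·cross = 21.5·635.7500 = 13668.6250
edge 3: (3.5,39.5)→(2,21.5)  cross = 3.5·21.5 − 2·39.5 = -3.7500; (r_i+r_j)·cross = 5.5·-3.7500 = -20.6250
Σcross = 472.0000 → A = |Σcross|/2 = 236.0000 mm²
Σ(r_i+r_j)·cross = 12012.0000 → first moment M = |Σ|/6 = 2002.0000
R_c = M/A = 2002.0000/236.0000 = 8.4831 mm
θ = 53° = 0.925025 rad
V = θ·R_c·A = 0.925025·8.4831·236.0000 = 1851.899 mm³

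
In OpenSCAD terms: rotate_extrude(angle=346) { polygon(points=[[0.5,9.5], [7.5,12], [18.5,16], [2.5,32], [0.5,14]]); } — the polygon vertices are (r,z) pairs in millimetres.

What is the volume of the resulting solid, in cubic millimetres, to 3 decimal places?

Profile (r,z), 5 vertices: (0.5,9.5) (7.5,12) (18.5,16) (2.5,32) (0.5,14)
edge 0: (0.5,9.5)→(7.5,12)  cross = 0.5·12 − 7.5·9.5 = -65.2500; (r_i+r_j)·cross = 8·-65.2500 = -522.0000
edge 1: (7.5,12)→(18.5,16)  cross = 7.5·16 − 18.5·12 = -102.0000; (r_i+r_j)·cross = 26·-102.0000 = -2652.0000
edge 2: (18.5,16)→(2.5,32)  cross = 18.5·32 − 2.5·16 = 552.0000; (r_i+r_j)·cross = 21·552.0000 = 11592.0000
edge 3: (2.5,32)→(0.5,14)  cross = 2.5·14 − 0.5·32 = 19.0000; (r_i+r_j)·cross = 3·19.0000 = 57.0000
edge 4: (0.5,14)→(0.5,9.5)  cross = 0.5·9.5 − 0.5·14 = -2.2500; (r_i+r_j)·cross = 1·-2.2500 = -2.2500
Σcross = 401.5000 → A = |Σcross|/2 = 200.7500 mm²
Σ(r_i+r_j)·cross = 8472.7500 → first moment M = |Σ|/6 = 1412.1250
R_c = M/A = 1412.1250/200.7500 = 7.0342 mm
θ = 346° = 6.038839 rad
V = θ·R_c·A = 6.038839·7.0342·200.7500 = 8527.596 mm³

Volume = 8527.596 mm³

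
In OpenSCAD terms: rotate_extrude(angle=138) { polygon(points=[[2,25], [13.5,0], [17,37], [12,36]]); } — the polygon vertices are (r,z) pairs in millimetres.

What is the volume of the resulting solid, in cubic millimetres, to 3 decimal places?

Volume = 7252.759 mm³

Profile (r,z), 4 vertices: (2,25) (13.5,0) (17,37) (12,36)
edge 0: (2,25)→(13.5,0)  cross = 2·0 − 13.5·25 = -337.5000; (r_i+r_j)·cross = 15.5·-337.5000 = -5231.2500
edge 1: (13.5,0)→(17,37)  cross = 13.5·37 − 17·0 = 499.5000; (r_i+r_j)·cross = 30.5·499.5000 = 15234.7500
edge 2: (17,37)→(12,36)  cross = 17·36 − 12·37 = 168.0000; (r_i+r_j)·cross = 29·168.0000 = 4872.0000
edge 3: (12,36)→(2,25)  cross = 12·25 − 2·36 = 228.0000; (r_i+r_j)·cross = 14·228.0000 = 3192.0000
Σcross = 558.0000 → A = |Σcross|/2 = 279.0000 mm²
Σ(r_i+r_j)·cross = 18067.5000 → first moment M = |Σ|/6 = 3011.2500
R_c = M/A = 3011.2500/279.0000 = 10.7930 mm
θ = 138° = 2.408554 rad
V = θ·R_c·A = 2.408554·10.7930·279.0000 = 7252.759 mm³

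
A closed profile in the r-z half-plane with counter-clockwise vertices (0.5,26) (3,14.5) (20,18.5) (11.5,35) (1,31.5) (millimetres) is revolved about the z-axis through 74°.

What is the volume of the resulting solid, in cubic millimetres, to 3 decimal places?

Profile (r,z), 5 vertices: (0.5,26) (3,14.5) (20,18.5) (11.5,35) (1,31.5)
edge 0: (0.5,26)→(3,14.5)  cross = 0.5·14.5 − 3·26 = -70.7500; (r_i+r_j)·cross = 3.5·-70.7500 = -247.6250
edge 1: (3,14.5)→(20,18.5)  cross = 3·18.5 − 20·14.5 = -234.5000; (r_i+r_j)·cross = 23·-234.5000 = -5393.5000
edge 2: (20,18.5)→(11.5,35)  cross = 20·35 − 11.5·18.5 = 487.2500; (r_i+r_j)·cross = 31.5·487.2500 = 15348.3750
edge 3: (11.5,35)→(1,31.5)  cross = 11.5·31.5 − 1·35 = 327.2500; (r_i+r_j)·cross = 12.5·327.2500 = 4090.6250
edge 4: (1,31.5)→(0.5,26)  cross = 1·26 − 0.5·31.5 = 10.2500; (r_i+r_j)·cross = 1.5·10.2500 = 15.3750
Σcross = 519.5000 → A = |Σcross|/2 = 259.7500 mm²
Σ(r_i+r_j)·cross = 13813.2500 → first moment M = |Σ|/6 = 2302.2083
R_c = M/A = 2302.2083/259.7500 = 8.8632 mm
θ = 74° = 1.291544 rad
V = θ·R_c·A = 1.291544·8.8632·259.7500 = 2973.403 mm³

Volume = 2973.403 mm³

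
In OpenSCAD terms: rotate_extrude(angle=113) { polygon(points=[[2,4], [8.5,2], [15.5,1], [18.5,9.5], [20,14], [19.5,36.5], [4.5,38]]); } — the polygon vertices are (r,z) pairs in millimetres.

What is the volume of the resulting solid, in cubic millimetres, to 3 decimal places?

Profile (r,z), 7 vertices: (2,4) (8.5,2) (15.5,1) (18.5,9.5) (20,14) (19.5,36.5) (4.5,38)
edge 0: (2,4)→(8.5,2)  cross = 2·2 − 8.5·4 = -30.0000; (r_i+r_j)·cross = 10.5·-30.0000 = -315.0000
edge 1: (8.5,2)→(15.5,1)  cross = 8.5·1 − 15.5·2 = -22.5000; (r_i+r_j)·cross = 24·-22.5000 = -540.0000
edge 2: (15.5,1)→(18.5,9.5)  cross = 15.5·9.5 − 18.5·1 = 128.7500; (r_i+r_j)·cross = 34·128.7500 = 4377.5000
edge 3: (18.5,9.5)→(20,14)  cross = 18.5·14 − 20·9.5 = 69.0000; (r_i+r_j)·cross = 38.5·69.0000 = 2656.5000
edge 4: (20,14)→(19.5,36.5)  cross = 20·36.5 − 19.5·14 = 457.0000; (r_i+r_j)·cross = 39.5·457.0000 = 18051.5000
edge 5: (19.5,36.5)→(4.5,38)  cross = 19.5·38 − 4.5·36.5 = 576.7500; (r_i+r_j)·cross = 24·576.7500 = 13842.0000
edge 6: (4.5,38)→(2,4)  cross = 4.5·4 − 2·38 = -58.0000; (r_i+r_j)·cross = 6.5·-58.0000 = -377.0000
Σcross = 1121.0000 → A = |Σcross|/2 = 560.5000 mm²
Σ(r_i+r_j)·cross = 37695.5000 → first moment M = |Σ|/6 = 6282.5833
R_c = M/A = 6282.5833/560.5000 = 11.2089 mm
θ = 113° = 1.972222 rad
V = θ·R_c·A = 1.972222·11.2089·560.5000 = 12390.649 mm³

Volume = 12390.649 mm³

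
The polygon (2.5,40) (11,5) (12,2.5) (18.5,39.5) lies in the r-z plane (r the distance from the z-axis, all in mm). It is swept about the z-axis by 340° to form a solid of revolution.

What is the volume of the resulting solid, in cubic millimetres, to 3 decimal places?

Profile (r,z), 4 vertices: (2.5,40) (11,5) (12,2.5) (18.5,39.5)
edge 0: (2.5,40)→(11,5)  cross = 2.5·5 − 11·40 = -427.5000; (r_i+r_j)·cross = 13.5·-427.5000 = -5771.2500
edge 1: (11,5)→(12,2.5)  cross = 11·2.5 − 12·5 = -32.5000; (r_i+r_j)·cross = 23·-32.5000 = -747.5000
edge 2: (12,2.5)→(18.5,39.5)  cross = 12·39.5 − 18.5·2.5 = 427.7500; (r_i+r_j)·cross = 30.5·427.7500 = 13046.3750
edge 3: (18.5,39.5)→(2.5,40)  cross = 18.5·40 − 2.5·39.5 = 641.2500; (r_i+r_j)·cross = 21·641.2500 = 13466.2500
Σcross = 609.0000 → A = |Σcross|/2 = 304.5000 mm²
Σ(r_i+r_j)·cross = 19993.8750 → first moment M = |Σ|/6 = 3332.3125
R_c = M/A = 3332.3125/304.5000 = 10.9436 mm
θ = 340° = 5.934119 rad
V = θ·R_c·A = 5.934119·10.9436·304.5000 = 19774.340 mm³

Volume = 19774.340 mm³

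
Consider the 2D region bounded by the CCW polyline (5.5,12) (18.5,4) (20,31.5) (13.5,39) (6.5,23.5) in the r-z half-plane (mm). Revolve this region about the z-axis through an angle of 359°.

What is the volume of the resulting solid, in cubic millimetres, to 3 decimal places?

Volume = 28300.223 mm³

Profile (r,z), 5 vertices: (5.5,12) (18.5,4) (20,31.5) (13.5,39) (6.5,23.5)
edge 0: (5.5,12)→(18.5,4)  cross = 5.5·4 − 18.5·12 = -200.0000; (r_i+r_j)·cross = 24·-200.0000 = -4800.0000
edge 1: (18.5,4)→(20,31.5)  cross = 18.5·31.5 − 20·4 = 502.7500; (r_i+r_j)·cross = 38.5·502.7500 = 19355.8750
edge 2: (20,31.5)→(13.5,39)  cross = 20·39 − 13.5·31.5 = 354.7500; (r_i+r_j)·cross = 33.5·354.7500 = 11884.1250
edge 3: (13.5,39)→(6.5,23.5)  cross = 13.5·23.5 − 6.5·39 = 63.7500; (r_i+r_j)·cross = 20·63.7500 = 1275.0000
edge 4: (6.5,23.5)→(5.5,12)  cross = 6.5·12 − 5.5·23.5 = -51.2500; (r_i+r_j)·cross = 12·-51.2500 = -615.0000
Σcross = 670.0000 → A = |Σcross|/2 = 335.0000 mm²
Σ(r_i+r_j)·cross = 27100.0000 → first moment M = |Σ|/6 = 4516.6667
R_c = M/A = 4516.6667/335.0000 = 13.4826 mm
θ = 359° = 6.265732 rad
V = θ·R_c·A = 6.265732·13.4826·335.0000 = 28300.223 mm³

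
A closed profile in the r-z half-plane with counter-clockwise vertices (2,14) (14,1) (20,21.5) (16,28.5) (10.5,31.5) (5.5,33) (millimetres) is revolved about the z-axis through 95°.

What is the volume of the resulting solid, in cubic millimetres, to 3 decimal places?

Profile (r,z), 6 vertices: (2,14) (14,1) (20,21.5) (16,28.5) (10.5,31.5) (5.5,33)
edge 0: (2,14)→(14,1)  cross = 2·1 − 14·14 = -194.0000; (r_i+r_j)·cross = 16·-194.0000 = -3104.0000
edge 1: (14,1)→(20,21.5)  cross = 14·21.5 − 20·1 = 281.0000; (r_i+r_j)·cross = 34·281.0000 = 9554.0000
edge 2: (20,21.5)→(16,28.5)  cross = 20·28.5 − 16·21.5 = 226.0000; (r_i+r_j)·cross = 36·226.0000 = 8136.0000
edge 3: (16,28.5)→(10.5,31.5)  cross = 16·31.5 − 10.5·28.5 = 204.7500; (r_i+r_j)·cross = 26.5·204.7500 = 5425.8750
edge 4: (10.5,31.5)→(5.5,33)  cross = 10.5·33 − 5.5·31.5 = 173.2500; (r_i+r_j)·cross = 16·173.2500 = 2772.0000
edge 5: (5.5,33)→(2,14)  cross = 5.5·14 − 2·33 = 11.0000; (r_i+r_j)·cross = 7.5·11.0000 = 82.5000
Σcross = 702.0000 → A = |Σcross|/2 = 351.0000 mm²
Σ(r_i+r_j)·cross = 22866.3750 → first moment M = |Σ|/6 = 3811.0625
R_c = M/A = 3811.0625/351.0000 = 10.8577 mm
θ = 95° = 1.658063 rad
V = θ·R_c·A = 1.658063·10.8577·351.0000 = 6318.981 mm³

Volume = 6318.981 mm³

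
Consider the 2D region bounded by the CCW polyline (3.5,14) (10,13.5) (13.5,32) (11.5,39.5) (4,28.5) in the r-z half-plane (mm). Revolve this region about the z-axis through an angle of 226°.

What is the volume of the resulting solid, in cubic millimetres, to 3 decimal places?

Profile (r,z), 5 vertices: (3.5,14) (10,13.5) (13.5,32) (11.5,39.5) (4,28.5)
edge 0: (3.5,14)→(10,13.5)  cross = 3.5·13.5 − 10·14 = -92.7500; (r_i+r_j)·cross = 13.5·-92.7500 = -1252.1250
edge 1: (10,13.5)→(13.5,32)  cross = 10·32 − 13.5·13.5 = 137.7500; (r_i+r_j)·cross = 23.5·137.7500 = 3237.1250
edge 2: (13.5,32)→(11.5,39.5)  cross = 13.5·39.5 − 11.5·32 = 165.2500; (r_i+r_j)·cross = 25·165.2500 = 4131.2500
edge 3: (11.5,39.5)→(4,28.5)  cross = 11.5·28.5 − 4·39.5 = 169.7500; (r_i+r_j)·cross = 15.5·169.7500 = 2631.1250
edge 4: (4,28.5)→(3.5,14)  cross = 4·14 − 3.5·28.5 = -43.7500; (r_i+r_j)·cross = 7.5·-43.7500 = -328.1250
Σcross = 336.2500 → A = |Σcross|/2 = 168.1250 mm²
Σ(r_i+r_j)·cross = 8419.2500 → first moment M = |Σ|/6 = 1403.2083
R_c = M/A = 1403.2083/168.1250 = 8.3462 mm
θ = 226° = 3.944444 rad
V = θ·R_c·A = 3.944444·8.3462·168.1250 = 5534.877 mm³

Volume = 5534.877 mm³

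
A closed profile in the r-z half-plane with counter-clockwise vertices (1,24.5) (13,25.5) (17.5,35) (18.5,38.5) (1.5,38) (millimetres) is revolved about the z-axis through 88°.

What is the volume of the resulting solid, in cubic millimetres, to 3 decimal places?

Volume = 2562.824 mm³

Profile (r,z), 5 vertices: (1,24.5) (13,25.5) (17.5,35) (18.5,38.5) (1.5,38)
edge 0: (1,24.5)→(13,25.5)  cross = 1·25.5 − 13·24.5 = -293.0000; (r_i+r_j)·cross = 14·-293.0000 = -4102.0000
edge 1: (13,25.5)→(17.5,35)  cross = 13·35 − 17.5·25.5 = 8.7500; (r_i+r_j)·cross = 30.5·8.7500 = 266.8750
edge 2: (17.5,35)→(18.5,38.5)  cross = 17.5·38.5 − 18.5·35 = 26.2500; (r_i+r_j)·cross = 36·26.2500 = 945.0000
edge 3: (18.5,38.5)→(1.5,38)  cross = 18.5·38 − 1.5·38.5 = 645.2500; (r_i+r_j)·cross = 20·645.2500 = 12905.0000
edge 4: (1.5,38)→(1,24.5)  cross = 1.5·24.5 − 1·38 = -1.2500; (r_i+r_j)·cross = 2.5·-1.2500 = -3.1250
Σcross = 386.0000 → A = |Σcross|/2 = 193.0000 mm²
Σ(r_i+r_j)·cross = 10011.7500 → first moment M = |Σ|/6 = 1668.6250
R_c = M/A = 1668.6250/193.0000 = 8.6457 mm
θ = 88° = 1.535890 rad
V = θ·R_c·A = 1.535890·8.6457·193.0000 = 2562.824 mm³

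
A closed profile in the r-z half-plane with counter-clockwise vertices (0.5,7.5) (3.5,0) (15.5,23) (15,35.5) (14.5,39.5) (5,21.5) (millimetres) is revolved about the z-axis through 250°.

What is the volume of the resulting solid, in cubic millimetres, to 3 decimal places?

Profile (r,z), 6 vertices: (0.5,7.5) (3.5,0) (15.5,23) (15,35.5) (14.5,39.5) (5,21.5)
edge 0: (0.5,7.5)→(3.5,0)  cross = 0.5·0 − 3.5·7.5 = -26.2500; (r_i+r_j)·cross = 4·-26.2500 = -105.0000
edge 1: (3.5,0)→(15.5,23)  cross = 3.5·23 − 15.5·0 = 80.5000; (r_i+r_j)·cross = 19·80.5000 = 1529.5000
edge 2: (15.5,23)→(15,35.5)  cross = 15.5·35.5 − 15·23 = 205.2500; (r_i+r_j)·cross = 30.5·205.2500 = 6260.1250
edge 3: (15,35.5)→(14.5,39.5)  cross = 15·39.5 − 14.5·35.5 = 77.7500; (r_i+r_j)·cross = 29.5·77.7500 = 2293.6250
edge 4: (14.5,39.5)→(5,21.5)  cross = 14.5·21.5 − 5·39.5 = 114.2500; (r_i+r_j)·cross = 19.5·114.2500 = 2227.8750
edge 5: (5,21.5)→(0.5,7.5)  cross = 5·7.5 − 0.5·21.5 = 26.7500; (r_i+r_j)·cross = 5.5·26.7500 = 147.1250
Σcross = 478.2500 → A = |Σcross|/2 = 239.1250 mm²
Σ(r_i+r_j)·cross = 12353.2500 → first moment M = |Σ|/6 = 2058.8750
R_c = M/A = 2058.8750/239.1250 = 8.6100 mm
θ = 250° = 4.363323 rad
V = θ·R_c·A = 4.363323·8.6100·239.1250 = 8983.537 mm³

Volume = 8983.537 mm³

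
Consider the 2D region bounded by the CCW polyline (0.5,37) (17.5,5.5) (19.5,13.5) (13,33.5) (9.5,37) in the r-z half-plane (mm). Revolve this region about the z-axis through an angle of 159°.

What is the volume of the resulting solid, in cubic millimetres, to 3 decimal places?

Volume = 7255.083 mm³

Profile (r,z), 5 vertices: (0.5,37) (17.5,5.5) (19.5,13.5) (13,33.5) (9.5,37)
edge 0: (0.5,37)→(17.5,5.5)  cross = 0.5·5.5 − 17.5·37 = -644.7500; (r_i+r_j)·cross = 18·-644.7500 = -11605.5000
edge 1: (17.5,5.5)→(19.5,13.5)  cross = 17.5·13.5 − 19.5·5.5 = 129.0000; (r_i+r_j)·cross = 37·129.0000 = 4773.0000
edge 2: (19.5,13.5)→(13,33.5)  cross = 19.5·33.5 − 13·13.5 = 477.7500; (r_i+r_j)·cross = 32.5·477.7500 = 15526.8750
edge 3: (13,33.5)→(9.5,37)  cross = 13·37 − 9.5·33.5 = 162.7500; (r_i+r_j)·cross = 22.5·162.7500 = 3661.8750
edge 4: (9.5,37)→(0.5,37)  cross = 9.5·37 − 0.5·37 = 333.0000; (r_i+r_j)·cross = 10·333.0000 = 3330.0000
Σcross = 457.7500 → A = |Σcross|/2 = 228.8750 mm²
Σ(r_i+r_j)·cross = 15686.2500 → first moment M = |Σ|/6 = 2614.3750
R_c = M/A = 2614.3750/228.8750 = 11.4227 mm
θ = 159° = 2.775074 rad
V = θ·R_c·A = 2.775074·11.4227·228.8750 = 7255.083 mm³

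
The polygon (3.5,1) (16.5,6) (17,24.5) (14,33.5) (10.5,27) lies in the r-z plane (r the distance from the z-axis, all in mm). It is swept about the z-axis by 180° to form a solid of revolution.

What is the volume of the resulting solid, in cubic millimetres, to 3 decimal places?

Profile (r,z), 5 vertices: (3.5,1) (16.5,6) (17,24.5) (14,33.5) (10.5,27)
edge 0: (3.5,1)→(16.5,6)  cross = 3.5·6 − 16.5·1 = 4.5000; (r_i+r_j)·cross = 20·4.5000 = 90.0000
edge 1: (16.5,6)→(17,24.5)  cross = 16.5·24.5 − 17·6 = 302.2500; (r_i+r_j)·cross = 33.5·302.2500 = 10125.3750
edge 2: (17,24.5)→(14,33.5)  cross = 17·33.5 − 14·24.5 = 226.5000; (r_i+r_j)·cross = 31·226.5000 = 7021.5000
edge 3: (14,33.5)→(10.5,27)  cross = 14·27 − 10.5·33.5 = 26.2500; (r_i+r_j)·cross = 24.5·26.2500 = 643.1250
edge 4: (10.5,27)→(3.5,1)  cross = 10.5·1 − 3.5·27 = -84.0000; (r_i+r_j)·cross = 14·-84.0000 = -1176.0000
Σcross = 475.5000 → A = |Σcross|/2 = 237.7500 mm²
Σ(r_i+r_j)·cross = 16704.0000 → first moment M = |Σ|/6 = 2784.0000
R_c = M/A = 2784.0000/237.7500 = 11.7098 mm
θ = 180° = 3.141593 rad
V = θ·R_c·A = 3.141593·11.7098·237.7500 = 8746.194 mm³

Volume = 8746.194 mm³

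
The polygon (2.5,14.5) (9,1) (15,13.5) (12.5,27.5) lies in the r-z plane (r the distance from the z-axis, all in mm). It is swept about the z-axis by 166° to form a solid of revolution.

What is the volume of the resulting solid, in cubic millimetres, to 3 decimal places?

Volume = 4575.054 mm³

Profile (r,z), 4 vertices: (2.5,14.5) (9,1) (15,13.5) (12.5,27.5)
edge 0: (2.5,14.5)→(9,1)  cross = 2.5·1 − 9·14.5 = -128.0000; (r_i+r_j)·cross = 11.5·-128.0000 = -1472.0000
edge 1: (9,1)→(15,13.5)  cross = 9·13.5 − 15·1 = 106.5000; (r_i+r_j)·cross = 24·106.5000 = 2556.0000
edge 2: (15,13.5)→(12.5,27.5)  cross = 15·27.5 − 12.5·13.5 = 243.7500; (r_i+r_j)·cross = 27.5·243.7500 = 6703.1250
edge 3: (12.5,27.5)→(2.5,14.5)  cross = 12.5·14.5 − 2.5·27.5 = 112.5000; (r_i+r_j)·cross = 15·112.5000 = 1687.5000
Σcross = 334.7500 → A = |Σcross|/2 = 167.3750 mm²
Σ(r_i+r_j)·cross = 9474.6250 → first moment M = |Σ|/6 = 1579.1042
R_c = M/A = 1579.1042/167.3750 = 9.4345 mm
θ = 166° = 2.897247 rad
V = θ·R_c·A = 2.897247·9.4345·167.3750 = 4575.054 mm³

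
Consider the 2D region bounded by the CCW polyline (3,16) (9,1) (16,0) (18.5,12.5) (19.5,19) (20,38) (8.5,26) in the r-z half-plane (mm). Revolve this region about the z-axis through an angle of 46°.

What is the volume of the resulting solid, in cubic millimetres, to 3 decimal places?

Profile (r,z), 7 vertices: (3,16) (9,1) (16,0) (18.5,12.5) (19.5,19) (20,38) (8.5,26)
edge 0: (3,16)→(9,1)  cross = 3·1 − 9·16 = -141.0000; (r_i+r_j)·cross = 12·-141.0000 = -1692.0000
edge 1: (9,1)→(16,0)  cross = 9·0 − 16·1 = -16.0000; (r_i+r_j)·cross = 25·-16.0000 = -400.0000
edge 2: (16,0)→(18.5,12.5)  cross = 16·12.5 − 18.5·0 = 200.0000; (r_i+r_j)·cross = 34.5·200.0000 = 6900.0000
edge 3: (18.5,12.5)→(19.5,19)  cross = 18.5·19 − 19.5·12.5 = 107.7500; (r_i+r_j)·cross = 38·107.7500 = 4094.5000
edge 4: (19.5,19)→(20,38)  cross = 19.5·38 − 20·19 = 361.0000; (r_i+r_j)·cross = 39.5·361.0000 = 14259.5000
edge 5: (20,38)→(8.5,26)  cross = 20·26 − 8.5·38 = 197.0000; (r_i+r_j)·cross = 28.5·197.0000 = 5614.5000
edge 6: (8.5,26)→(3,16)  cross = 8.5·16 − 3·26 = 58.0000; (r_i+r_j)·cross = 11.5·58.0000 = 667.0000
Σcross = 766.7500 → A = |Σcross|/2 = 383.3750 mm²
Σ(r_i+r_j)·cross = 29443.5000 → first moment M = |Σ|/6 = 4907.2500
R_c = M/A = 4907.2500/383.3750 = 12.8001 mm
θ = 46° = 0.802851 rad
V = θ·R_c·A = 0.802851·12.8001·383.3750 = 3939.793 mm³

Volume = 3939.793 mm³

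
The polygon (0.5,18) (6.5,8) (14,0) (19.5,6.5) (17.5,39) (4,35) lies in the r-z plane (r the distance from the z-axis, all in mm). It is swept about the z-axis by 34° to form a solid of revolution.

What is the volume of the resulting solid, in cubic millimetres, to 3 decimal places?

Profile (r,z), 6 vertices: (0.5,18) (6.5,8) (14,0) (19.5,6.5) (17.5,39) (4,35)
edge 0: (0.5,18)→(6.5,8)  cross = 0.5·8 − 6.5·18 = -113.0000; (r_i+r_j)·cross = 7·-113.0000 = -791.0000
edge 1: (6.5,8)→(14,0)  cross = 6.5·0 − 14·8 = -112.0000; (r_i+r_j)·cross = 20.5·-112.0000 = -2296.0000
edge 2: (14,0)→(19.5,6.5)  cross = 14·6.5 − 19.5·0 = 91.0000; (r_i+r_j)·cross = 33.5·91.0000 = 3048.5000
edge 3: (19.5,6.5)→(17.5,39)  cross = 19.5·39 − 17.5·6.5 = 646.7500; (r_i+r_j)·cross = 37·646.7500 = 23929.7500
edge 4: (17.5,39)→(4,35)  cross = 17.5·35 − 4·39 = 456.5000; (r_i+r_j)·cross = 21.5·456.5000 = 9814.7500
edge 5: (4,35)→(0.5,18)  cross = 4·18 − 0.5·35 = 54.5000; (r_i+r_j)·cross = 4.5·54.5000 = 245.2500
Σcross = 1023.7500 → A = |Σcross|/2 = 511.8750 mm²
Σ(r_i+r_j)·cross = 33951.2500 → first moment M = |Σ|/6 = 5658.5417
R_c = M/A = 5658.5417/511.8750 = 11.0545 mm
θ = 34° = 0.593412 rad
V = θ·R_c·A = 0.593412·11.0545·511.8750 = 3357.846 mm³

Volume = 3357.846 mm³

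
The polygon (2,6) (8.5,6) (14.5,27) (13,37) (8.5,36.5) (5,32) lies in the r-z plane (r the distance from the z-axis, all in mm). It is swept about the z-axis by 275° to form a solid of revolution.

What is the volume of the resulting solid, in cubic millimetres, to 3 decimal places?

Volume = 9902.889 mm³

Profile (r,z), 6 vertices: (2,6) (8.5,6) (14.5,27) (13,37) (8.5,36.5) (5,32)
edge 0: (2,6)→(8.5,6)  cross = 2·6 − 8.5·6 = -39.0000; (r_i+r_j)·cross = 10.5·-39.0000 = -409.5000
edge 1: (8.5,6)→(14.5,27)  cross = 8.5·27 − 14.5·6 = 142.5000; (r_i+r_j)·cross = 23·142.5000 = 3277.5000
edge 2: (14.5,27)→(13,37)  cross = 14.5·37 − 13·27 = 185.5000; (r_i+r_j)·cross = 27.5·185.5000 = 5101.2500
edge 3: (13,37)→(8.5,36.5)  cross = 13·36.5 − 8.5·37 = 160.0000; (r_i+r_j)·cross = 21.5·160.0000 = 3440.0000
edge 4: (8.5,36.5)→(5,32)  cross = 8.5·32 − 5·36.5 = 89.5000; (r_i+r_j)·cross = 13.5·89.5000 = 1208.2500
edge 5: (5,32)→(2,6)  cross = 5·6 − 2·32 = -34.0000; (r_i+r_j)·cross = 7·-34.0000 = -238.0000
Σcross = 504.5000 → A = |Σcross|/2 = 252.2500 mm²
Σ(r_i+r_j)·cross = 12379.5000 → first moment M = |Σ|/6 = 2063.2500
R_c = M/A = 2063.2500/252.2500 = 8.1794 mm
θ = 275° = 4.799655 rad
V = θ·R_c·A = 4.799655·8.1794·252.2500 = 9902.889 mm³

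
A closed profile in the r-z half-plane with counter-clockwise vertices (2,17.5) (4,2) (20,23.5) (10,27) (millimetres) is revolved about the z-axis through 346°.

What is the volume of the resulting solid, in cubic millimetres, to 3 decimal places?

Profile (r,z), 4 vertices: (2,17.5) (4,2) (20,23.5) (10,27)
edge 0: (2,17.5)→(4,2)  cross = 2·2 − 4·17.5 = -66.0000; (r_i+r_j)·cross = 6·-66.0000 = -396.0000
edge 1: (4,2)→(20,23.5)  cross = 4·23.5 − 20·2 = 54.0000; (r_i+r_j)·cross = 24·54.0000 = 1296.0000
edge 2: (20,23.5)→(10,27)  cross = 20·27 − 10·23.5 = 305.0000; (r_i+r_j)·cross = 30·305.0000 = 9150.0000
edge 3: (10,27)→(2,17.5)  cross = 10·17.5 − 2·27 = 121.0000; (r_i+r_j)·cross = 12·121.0000 = 1452.0000
Σcross = 414.0000 → A = |Σcross|/2 = 207.0000 mm²
Σ(r_i+r_j)·cross = 11502.0000 → first moment M = |Σ|/6 = 1917.0000
R_c = M/A = 1917.0000/207.0000 = 9.2609 mm
θ = 346° = 6.038839 rad
V = θ·R_c·A = 6.038839·9.2609·207.0000 = 11576.455 mm³

Volume = 11576.455 mm³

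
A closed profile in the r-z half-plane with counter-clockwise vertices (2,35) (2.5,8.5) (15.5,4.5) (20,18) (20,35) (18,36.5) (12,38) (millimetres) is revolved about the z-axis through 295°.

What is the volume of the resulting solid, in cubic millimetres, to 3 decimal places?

Profile (r,z), 7 vertices: (2,35) (2.5,8.5) (15.5,4.5) (20,18) (20,35) (18,36.5) (12,38)
edge 0: (2,35)→(2.5,8.5)  cross = 2·8.5 − 2.5·35 = -70.5000; (r_i+r_j)·cross = 4.5·-70.5000 = -317.2500
edge 1: (2.5,8.5)→(15.5,4.5)  cross = 2.5·4.5 − 15.5·8.5 = -120.5000; (r_i+r_j)·cross = 18·-120.5000 = -2169.0000
edge 2: (15.5,4.5)→(20,18)  cross = 15.5·18 − 20·4.5 = 189.0000; (r_i+r_j)·cross = 35.5·189.0000 = 6709.5000
edge 3: (20,18)→(20,35)  cross = 20·35 − 20·18 = 340.0000; (r_i+r_j)·cross = 40·340.0000 = 13600.0000
edge 4: (20,35)→(18,36.5)  cross = 20·36.5 − 18·35 = 100.0000; (r_i+r_j)·cross = 38·100.0000 = 3800.0000
edge 5: (18,36.5)→(12,38)  cross = 18·38 − 12·36.5 = 246.0000; (r_i+r_j)·cross = 30·246.0000 = 7380.0000
edge 6: (12,38)→(2,35)  cross = 12·35 − 2·38 = 344.0000; (r_i+r_j)·cross = 14·344.0000 = 4816.0000
Σcross = 1028.0000 → A = |Σcross|/2 = 514.0000 mm²
Σ(r_i+r_j)·cross = 33819.2500 → first moment M = |Σ|/6 = 5636.5417
R_c = M/A = 5636.5417/514.0000 = 10.9660 mm
θ = 295° = 5.148721 rad
V = θ·R_c·A = 5.148721·10.9660·514.0000 = 29020.982 mm³

Volume = 29020.982 mm³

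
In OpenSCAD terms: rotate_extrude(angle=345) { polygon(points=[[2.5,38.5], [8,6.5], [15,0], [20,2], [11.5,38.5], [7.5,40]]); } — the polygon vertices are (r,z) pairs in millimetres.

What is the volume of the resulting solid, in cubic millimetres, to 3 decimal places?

Profile (r,z), 6 vertices: (2.5,38.5) (8,6.5) (15,0) (20,2) (11.5,38.5) (7.5,40)
edge 0: (2.5,38.5)→(8,6.5)  cross = 2.5·6.5 − 8·38.5 = -291.7500; (r_i+r_j)·cross = 10.5·-291.7500 = -3063.3750
edge 1: (8,6.5)→(15,0)  cross = 8·0 − 15·6.5 = -97.5000; (r_i+r_j)·cross = 23·-97.5000 = -2242.5000
edge 2: (15,0)→(20,2)  cross = 15·2 − 20·0 = 30.0000; (r_i+r_j)·cross = 35·30.0000 = 1050.0000
edge 3: (20,2)→(11.5,38.5)  cross = 20·38.5 − 11.5·2 = 747.0000; (r_i+r_j)·cross = 31.5·747.0000 = 23530.5000
edge 4: (11.5,38.5)→(7.5,40)  cross = 11.5·40 − 7.5·38.5 = 171.2500; (r_i+r_j)·cross = 19·171.2500 = 3253.7500
edge 5: (7.5,40)→(2.5,38.5)  cross = 7.5·38.5 − 2.5·40 = 188.7500; (r_i+r_j)·cross = 10·188.7500 = 1887.5000
Σcross = 747.7500 → A = |Σcross|/2 = 373.8750 mm²
Σ(r_i+r_j)·cross = 24415.8750 → first moment M = |Σ|/6 = 4069.3125
R_c = M/A = 4069.3125/373.8750 = 10.8842 mm
θ = 345° = 6.021386 rad
V = θ·R_c·A = 6.021386·10.8842·373.8750 = 24502.901 mm³

Volume = 24502.901 mm³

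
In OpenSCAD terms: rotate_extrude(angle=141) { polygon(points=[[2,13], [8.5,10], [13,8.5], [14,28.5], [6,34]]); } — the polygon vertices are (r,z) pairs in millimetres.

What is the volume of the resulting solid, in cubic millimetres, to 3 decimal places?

Volume = 4420.879 mm³

Profile (r,z), 5 vertices: (2,13) (8.5,10) (13,8.5) (14,28.5) (6,34)
edge 0: (2,13)→(8.5,10)  cross = 2·10 − 8.5·13 = -90.5000; (r_i+r_j)·cross = 10.5·-90.5000 = -950.2500
edge 1: (8.5,10)→(13,8.5)  cross = 8.5·8.5 − 13·10 = -57.7500; (r_i+r_j)·cross = 21.5·-57.7500 = -1241.6250
edge 2: (13,8.5)→(14,28.5)  cross = 13·28.5 − 14·8.5 = 251.5000; (r_i+r_j)·cross = 27·251.5000 = 6790.5000
edge 3: (14,28.5)→(6,34)  cross = 14·34 − 6·28.5 = 305.0000; (r_i+r_j)·cross = 20·305.0000 = 6100.0000
edge 4: (6,34)→(2,13)  cross = 6·13 − 2·34 = 10.0000; (r_i+r_j)·cross = 8·10.0000 = 80.0000
Σcross = 418.2500 → A = |Σcross|/2 = 209.1250 mm²
Σ(r_i+r_j)·cross = 10778.6250 → first moment M = |Σ|/6 = 1796.4375
R_c = M/A = 1796.4375/209.1250 = 8.5903 mm
θ = 141° = 2.460914 rad
V = θ·R_c·A = 2.460914·8.5903·209.1250 = 4420.879 mm³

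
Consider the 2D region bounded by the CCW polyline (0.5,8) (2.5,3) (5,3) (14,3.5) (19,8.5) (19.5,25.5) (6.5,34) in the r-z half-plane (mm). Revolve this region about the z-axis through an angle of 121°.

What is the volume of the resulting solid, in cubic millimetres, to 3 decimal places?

Volume = 9362.748 mm³

Profile (r,z), 7 vertices: (0.5,8) (2.5,3) (5,3) (14,3.5) (19,8.5) (19.5,25.5) (6.5,34)
edge 0: (0.5,8)→(2.5,3)  cross = 0.5·3 − 2.5·8 = -18.5000; (r_i+r_j)·cross = 3·-18.5000 = -55.5000
edge 1: (2.5,3)→(5,3)  cross = 2.5·3 − 5·3 = -7.5000; (r_i+r_j)·cross = 7.5·-7.5000 = -56.2500
edge 2: (5,3)→(14,3.5)  cross = 5·3.5 − 14·3 = -24.5000; (r_i+r_j)·cross = 19·-24.5000 = -465.5000
edge 3: (14,3.5)→(19,8.5)  cross = 14·8.5 − 19·3.5 = 52.5000; (r_i+r_j)·cross = 33·52.5000 = 1732.5000
edge 4: (19,8.5)→(19.5,25.5)  cross = 19·25.5 − 19.5·8.5 = 318.7500; (r_i+r_j)·cross = 38.5·318.7500 = 12271.8750
edge 5: (19.5,25.5)→(6.5,34)  cross = 19.5·34 − 6.5·25.5 = 497.2500; (r_i+r_j)·cross = 26·497.2500 = 12928.5000
edge 6: (6.5,34)→(0.5,8)  cross = 6.5·8 − 0.5·34 = 35.0000; (r_i+r_j)·cross = 7·35.0000 = 245.0000
Σcross = 853.0000 → A = |Σcross|/2 = 426.5000 mm²
Σ(r_i+r_j)·cross = 26600.6250 → first moment M = |Σ|/6 = 4433.4375
R_c = M/A = 4433.4375/426.5000 = 10.3949 mm
θ = 121° = 2.111848 rad
V = θ·R_c·A = 2.111848·10.3949·426.5000 = 9362.748 mm³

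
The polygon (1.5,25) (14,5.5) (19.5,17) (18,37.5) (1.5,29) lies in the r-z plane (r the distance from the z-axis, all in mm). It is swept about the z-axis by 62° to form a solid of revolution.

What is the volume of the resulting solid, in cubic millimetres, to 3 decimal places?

Volume = 4345.370 mm³

Profile (r,z), 5 vertices: (1.5,25) (14,5.5) (19.5,17) (18,37.5) (1.5,29)
edge 0: (1.5,25)→(14,5.5)  cross = 1.5·5.5 − 14·25 = -341.7500; (r_i+r_j)·cross = 15.5·-341.7500 = -5297.1250
edge 1: (14,5.5)→(19.5,17)  cross = 14·17 − 19.5·5.5 = 130.7500; (r_i+r_j)·cross = 33.5·130.7500 = 4380.1250
edge 2: (19.5,17)→(18,37.5)  cross = 19.5·37.5 − 18·17 = 425.2500; (r_i+r_j)·cross = 37.5·425.2500 = 15946.8750
edge 3: (18,37.5)→(1.5,29)  cross = 18·29 − 1.5·37.5 = 465.7500; (r_i+r_j)·cross = 19.5·465.7500 = 9082.1250
edge 4: (1.5,29)→(1.5,25)  cross = 1.5·25 − 1.5·29 = -6.0000; (r_i+r_j)·cross = 3·-6.0000 = -18.0000
Σcross = 674.0000 → A = |Σcross|/2 = 337.0000 mm²
Σ(r_i+r_j)·cross = 24094.0000 → first moment M = |Σ|/6 = 4015.6667
R_c = M/A = 4015.6667/337.0000 = 11.9159 mm
θ = 62° = 1.082104 rad
V = θ·R_c·A = 1.082104·11.9159·337.0000 = 4345.370 mm³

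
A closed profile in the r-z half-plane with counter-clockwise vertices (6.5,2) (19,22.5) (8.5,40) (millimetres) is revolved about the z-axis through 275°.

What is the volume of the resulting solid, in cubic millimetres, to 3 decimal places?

Volume = 11803.953 mm³

Profile (r,z), 3 vertices: (6.5,2) (19,22.5) (8.5,40)
edge 0: (6.5,2)→(19,22.5)  cross = 6.5·22.5 − 19·2 = 108.2500; (r_i+r_j)·cross = 25.5·108.2500 = 2760.3750
edge 1: (19,22.5)→(8.5,40)  cross = 19·40 − 8.5·22.5 = 568.7500; (r_i+r_j)·cross = 27.5·568.7500 = 15640.6250
edge 2: (8.5,40)→(6.5,2)  cross = 8.5·2 − 6.5·40 = -243.0000; (r_i+r_j)·cross = 15·-243.0000 = -3645.0000
Σcross = 434.0000 → A = |Σcross|/2 = 217.0000 mm²
Σ(r_i+r_j)·cross = 14756.0000 → first moment M = |Σ|/6 = 2459.3333
R_c = M/A = 2459.3333/217.0000 = 11.3333 mm
θ = 275° = 4.799655 rad
V = θ·R_c·A = 4.799655·11.3333·217.0000 = 11803.953 mm³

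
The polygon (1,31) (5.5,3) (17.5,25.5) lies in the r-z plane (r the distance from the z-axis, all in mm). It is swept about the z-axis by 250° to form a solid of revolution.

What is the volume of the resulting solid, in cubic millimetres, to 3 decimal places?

Profile (r,z), 3 vertices: (1,31) (5.5,3) (17.5,25.5)
edge 0: (1,31)→(5.5,3)  cross = 1·3 − 5.5·31 = -167.5000; (r_i+r_j)·cross = 6.5·-167.5000 = -1088.7500
edge 1: (5.5,3)→(17.5,25.5)  cross = 5.5·25.5 − 17.5·3 = 87.7500; (r_i+r_j)·cross = 23·87.7500 = 2018.2500
edge 2: (17.5,25.5)→(1,31)  cross = 17.5·31 − 1·25.5 = 517.0000; (r_i+r_j)·cross = 18.5·517.0000 = 9564.5000
Σcross = 437.2500 → A = |Σcross|/2 = 218.6250 mm²
Σ(r_i+r_j)·cross = 10494.0000 → first moment M = |Σ|/6 = 1749.0000
R_c = M/A = 1749.0000/218.6250 = 8.0000 mm
θ = 250° = 4.363323 rad
V = θ·R_c·A = 4.363323·8.0000·218.6250 = 7631.452 mm³

Volume = 7631.452 mm³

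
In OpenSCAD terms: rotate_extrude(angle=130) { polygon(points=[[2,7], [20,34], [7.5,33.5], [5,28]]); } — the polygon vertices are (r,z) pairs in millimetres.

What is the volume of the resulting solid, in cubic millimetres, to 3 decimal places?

Profile (r,z), 4 vertices: (2,7) (20,34) (7.5,33.5) (5,28)
edge 0: (2,7)→(20,34)  cross = 2·34 − 20·7 = -72.0000; (r_i+r_j)·cross = 22·-72.0000 = -1584.0000
edge 1: (20,34)→(7.5,33.5)  cross = 20·33.5 − 7.5·34 = 415.0000; (r_i+r_j)·cross = 27.5·415.0000 = 11412.5000
edge 2: (7.5,33.5)→(5,28)  cross = 7.5·28 − 5·33.5 = 42.5000; (r_i+r_j)·cross = 12.5·42.5000 = 531.2500
edge 3: (5,28)→(2,7)  cross = 5·7 − 2·28 = -21.0000; (r_i+r_j)·cross = 7·-21.0000 = -147.0000
Σcross = 364.5000 → A = |Σcross|/2 = 182.2500 mm²
Σ(r_i+r_j)·cross = 10212.7500 → first moment M = |Σ|/6 = 1702.1250
R_c = M/A = 1702.1250/182.2500 = 9.3395 mm
θ = 130° = 2.268928 rad
V = θ·R_c·A = 2.268928·9.3395·182.2500 = 3861.999 mm³

Volume = 3861.999 mm³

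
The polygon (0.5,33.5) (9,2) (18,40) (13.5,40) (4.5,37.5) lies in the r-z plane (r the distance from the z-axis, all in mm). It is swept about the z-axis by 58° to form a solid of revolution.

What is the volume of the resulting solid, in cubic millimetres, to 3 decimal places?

Volume = 3053.027 mm³

Profile (r,z), 5 vertices: (0.5,33.5) (9,2) (18,40) (13.5,40) (4.5,37.5)
edge 0: (0.5,33.5)→(9,2)  cross = 0.5·2 − 9·33.5 = -300.5000; (r_i+r_j)·cross = 9.5·-300.5000 = -2854.7500
edge 1: (9,2)→(18,40)  cross = 9·40 − 18·2 = 324.0000; (r_i+r_j)·cross = 27·324.0000 = 8748.0000
edge 2: (18,40)→(13.5,40)  cross = 18·40 − 13.5·40 = 180.0000; (r_i+r_j)·cross = 31.5·180.0000 = 5670.0000
edge 3: (13.5,40)→(4.5,37.5)  cross = 13.5·37.5 − 4.5·40 = 326.2500; (r_i+r_j)·cross = 18·326.2500 = 5872.5000
edge 4: (4.5,37.5)→(0.5,33.5)  cross = 4.5·33.5 − 0.5·37.5 = 132.0000; (r_i+r_j)·cross = 5·132.0000 = 660.0000
Σcross = 661.7500 → A = |Σcross|/2 = 330.8750 mm²
Σ(r_i+r_j)·cross = 18095.7500 → first moment M = |Σ|/6 = 3015.9583
R_c = M/A = 3015.9583/330.8750 = 9.1151 mm
θ = 58° = 1.012291 rad
V = θ·R_c·A = 1.012291·9.1151·330.8750 = 3053.027 mm³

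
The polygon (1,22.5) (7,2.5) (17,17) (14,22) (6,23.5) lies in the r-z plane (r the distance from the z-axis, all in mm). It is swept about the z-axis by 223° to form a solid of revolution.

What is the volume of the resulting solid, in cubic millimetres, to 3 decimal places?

Profile (r,z), 5 vertices: (1,22.5) (7,2.5) (17,17) (14,22) (6,23.5)
edge 0: (1,22.5)→(7,2.5)  cross = 1·2.5 − 7·22.5 = -155.0000; (r_i+r_j)·cross = 8·-155.0000 = -1240.0000
edge 1: (7,2.5)→(17,17)  cross = 7·17 − 17·2.5 = 76.5000; (r_i+r_j)·cross = 24·76.5000 = 1836.0000
edge 2: (17,17)→(14,22)  cross = 17·22 − 14·17 = 136.0000; (r_i+r_j)·cross = 31·136.0000 = 4216.0000
edge 3: (14,22)→(6,23.5)  cross = 14·23.5 − 6·22 = 197.0000; (r_i+r_j)·cross = 20·197.0000 = 3940.0000
edge 4: (6,23.5)→(1,22.5)  cross = 6·22.5 − 1·23.5 = 111.5000; (r_i+r_j)·cross = 7·111.5000 = 780.5000
Σcross = 366.0000 → A = |Σcross|/2 = 183.0000 mm²
Σ(r_i+r_j)·cross = 9532.5000 → first moment M = |Σ|/6 = 1588.7500
R_c = M/A = 1588.7500/183.0000 = 8.6817 mm
θ = 223° = 3.892084 rad
V = θ·R_c·A = 3.892084·8.6817·183.0000 = 6183.549 mm³

Volume = 6183.549 mm³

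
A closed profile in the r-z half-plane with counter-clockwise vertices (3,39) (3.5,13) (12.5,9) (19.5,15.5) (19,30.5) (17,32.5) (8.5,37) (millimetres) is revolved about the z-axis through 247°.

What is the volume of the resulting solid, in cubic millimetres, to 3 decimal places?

Volume = 17609.387 mm³

Profile (r,z), 7 vertices: (3,39) (3.5,13) (12.5,9) (19.5,15.5) (19,30.5) (17,32.5) (8.5,37)
edge 0: (3,39)→(3.5,13)  cross = 3·13 − 3.5·39 = -97.5000; (r_i+r_j)·cross = 6.5·-97.5000 = -633.7500
edge 1: (3.5,13)→(12.5,9)  cross = 3.5·9 − 12.5·13 = -131.0000; (r_i+r_j)·cross = 16·-131.0000 = -2096.0000
edge 2: (12.5,9)→(19.5,15.5)  cross = 12.5·15.5 − 19.5·9 = 18.2500; (r_i+r_j)·cross = 32·18.2500 = 584.0000
edge 3: (19.5,15.5)→(19,30.5)  cross = 19.5·30.5 − 19·15.5 = 300.2500; (r_i+r_j)·cross = 38.5·300.2500 = 11559.6250
edge 4: (19,30.5)→(17,32.5)  cross = 19·32.5 − 17·30.5 = 99.0000; (r_i+r_j)·cross = 36·99.0000 = 3564.0000
edge 5: (17,32.5)→(8.5,37)  cross = 17·37 − 8.5·32.5 = 352.7500; (r_i+r_j)·cross = 25.5·352.7500 = 8995.1250
edge 6: (8.5,37)→(3,39)  cross = 8.5·39 − 3·37 = 220.5000; (r_i+r_j)·cross = 11.5·220.5000 = 2535.7500
Σcross = 762.2500 → A = |Σcross|/2 = 381.1250 mm²
Σ(r_i+r_j)·cross = 24508.7500 → first moment M = |Σ|/6 = 4084.7917
R_c = M/A = 4084.7917/381.1250 = 10.7177 mm
θ = 247° = 4.310963 rad
V = θ·R_c·A = 4.310963·10.7177·381.1250 = 17609.387 mm³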